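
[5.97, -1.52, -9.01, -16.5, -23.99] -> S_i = 5.97 + -7.49*i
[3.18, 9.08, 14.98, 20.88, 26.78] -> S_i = 3.18 + 5.90*i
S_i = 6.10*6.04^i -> [6.1, 36.84, 222.54, 1344.13, 8118.53]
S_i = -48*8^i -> [-48, -384, -3072, -24576, -196608]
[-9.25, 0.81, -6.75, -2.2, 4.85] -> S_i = Random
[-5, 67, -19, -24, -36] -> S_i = Random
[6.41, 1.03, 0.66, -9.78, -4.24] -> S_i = Random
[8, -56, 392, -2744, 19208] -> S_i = 8*-7^i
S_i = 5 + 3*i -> [5, 8, 11, 14, 17]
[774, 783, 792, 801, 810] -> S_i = 774 + 9*i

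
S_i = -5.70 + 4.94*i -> [-5.7, -0.76, 4.18, 9.12, 14.06]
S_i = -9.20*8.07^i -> [-9.2, -74.24, -599.15, -4835.13, -39019.52]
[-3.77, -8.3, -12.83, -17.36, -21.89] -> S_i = -3.77 + -4.53*i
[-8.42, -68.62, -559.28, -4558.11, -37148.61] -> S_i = -8.42*8.15^i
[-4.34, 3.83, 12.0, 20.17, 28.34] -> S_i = -4.34 + 8.17*i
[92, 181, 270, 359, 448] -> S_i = 92 + 89*i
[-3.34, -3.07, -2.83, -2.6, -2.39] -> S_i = -3.34*0.92^i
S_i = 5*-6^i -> [5, -30, 180, -1080, 6480]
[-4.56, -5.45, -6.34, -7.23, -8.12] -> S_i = -4.56 + -0.89*i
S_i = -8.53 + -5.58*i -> [-8.53, -14.11, -19.69, -25.27, -30.85]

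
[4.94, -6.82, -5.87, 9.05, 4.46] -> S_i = Random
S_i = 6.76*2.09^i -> [6.76, 14.13, 29.53, 61.71, 128.98]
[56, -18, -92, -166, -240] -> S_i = 56 + -74*i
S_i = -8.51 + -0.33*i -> [-8.51, -8.84, -9.17, -9.5, -9.83]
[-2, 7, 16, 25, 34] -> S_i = -2 + 9*i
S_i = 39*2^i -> [39, 78, 156, 312, 624]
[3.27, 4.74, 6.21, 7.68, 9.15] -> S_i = 3.27 + 1.47*i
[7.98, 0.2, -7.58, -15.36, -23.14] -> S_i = 7.98 + -7.78*i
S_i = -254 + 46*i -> [-254, -208, -162, -116, -70]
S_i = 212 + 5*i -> [212, 217, 222, 227, 232]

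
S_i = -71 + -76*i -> [-71, -147, -223, -299, -375]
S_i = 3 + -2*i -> [3, 1, -1, -3, -5]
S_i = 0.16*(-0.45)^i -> [0.16, -0.07, 0.03, -0.01, 0.01]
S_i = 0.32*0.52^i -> [0.32, 0.17, 0.09, 0.04, 0.02]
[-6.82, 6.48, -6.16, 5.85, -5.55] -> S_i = -6.82*(-0.95)^i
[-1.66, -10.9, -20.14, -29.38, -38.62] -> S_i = -1.66 + -9.24*i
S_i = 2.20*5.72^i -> [2.2, 12.58, 71.98, 411.73, 2355.09]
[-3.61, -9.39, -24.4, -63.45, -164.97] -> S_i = -3.61*2.60^i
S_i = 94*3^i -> [94, 282, 846, 2538, 7614]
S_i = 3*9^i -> [3, 27, 243, 2187, 19683]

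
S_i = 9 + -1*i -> [9, 8, 7, 6, 5]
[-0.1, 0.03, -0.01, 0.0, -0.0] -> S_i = -0.10*(-0.32)^i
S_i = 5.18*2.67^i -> [5.18, 13.83, 36.93, 98.6, 263.25]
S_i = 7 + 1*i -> [7, 8, 9, 10, 11]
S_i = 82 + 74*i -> [82, 156, 230, 304, 378]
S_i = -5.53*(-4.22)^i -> [-5.53, 23.34, -98.48, 415.59, -1753.78]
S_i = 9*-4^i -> [9, -36, 144, -576, 2304]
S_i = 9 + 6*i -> [9, 15, 21, 27, 33]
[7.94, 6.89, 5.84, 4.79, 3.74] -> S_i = 7.94 + -1.05*i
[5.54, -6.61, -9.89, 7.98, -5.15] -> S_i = Random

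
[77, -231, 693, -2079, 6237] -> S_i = 77*-3^i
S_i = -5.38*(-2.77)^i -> [-5.38, 14.9, -41.28, 114.35, -316.74]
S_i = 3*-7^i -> [3, -21, 147, -1029, 7203]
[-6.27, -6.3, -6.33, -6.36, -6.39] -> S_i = -6.27 + -0.03*i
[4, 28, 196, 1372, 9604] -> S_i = 4*7^i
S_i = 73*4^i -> [73, 292, 1168, 4672, 18688]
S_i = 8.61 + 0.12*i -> [8.61, 8.73, 8.85, 8.97, 9.09]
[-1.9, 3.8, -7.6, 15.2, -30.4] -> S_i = -1.90*(-2.00)^i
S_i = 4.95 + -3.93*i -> [4.95, 1.02, -2.91, -6.84, -10.77]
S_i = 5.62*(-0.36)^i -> [5.62, -2.02, 0.73, -0.26, 0.09]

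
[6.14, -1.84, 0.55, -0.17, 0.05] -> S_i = 6.14*(-0.30)^i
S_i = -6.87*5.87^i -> [-6.87, -40.33, -236.72, -1389.54, -8156.6]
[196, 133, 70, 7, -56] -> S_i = 196 + -63*i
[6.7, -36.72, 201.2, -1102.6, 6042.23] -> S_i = 6.70*(-5.48)^i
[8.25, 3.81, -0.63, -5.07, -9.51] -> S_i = 8.25 + -4.44*i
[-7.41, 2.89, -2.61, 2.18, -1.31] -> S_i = Random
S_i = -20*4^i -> [-20, -80, -320, -1280, -5120]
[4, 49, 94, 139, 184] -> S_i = 4 + 45*i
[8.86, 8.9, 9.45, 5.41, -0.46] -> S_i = Random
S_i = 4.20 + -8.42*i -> [4.2, -4.22, -12.64, -21.06, -29.48]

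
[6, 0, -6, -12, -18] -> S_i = 6 + -6*i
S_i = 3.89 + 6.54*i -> [3.89, 10.43, 16.97, 23.51, 30.05]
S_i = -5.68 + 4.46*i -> [-5.68, -1.22, 3.24, 7.7, 12.16]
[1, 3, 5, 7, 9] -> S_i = 1 + 2*i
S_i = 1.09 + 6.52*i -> [1.09, 7.61, 14.13, 20.65, 27.17]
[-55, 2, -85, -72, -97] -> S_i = Random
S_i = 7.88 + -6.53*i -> [7.88, 1.35, -5.18, -11.71, -18.24]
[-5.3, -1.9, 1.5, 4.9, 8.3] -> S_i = -5.30 + 3.40*i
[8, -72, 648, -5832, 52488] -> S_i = 8*-9^i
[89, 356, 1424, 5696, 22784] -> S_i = 89*4^i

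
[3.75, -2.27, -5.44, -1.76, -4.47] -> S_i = Random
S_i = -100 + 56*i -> [-100, -44, 12, 68, 124]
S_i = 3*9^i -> [3, 27, 243, 2187, 19683]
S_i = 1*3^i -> [1, 3, 9, 27, 81]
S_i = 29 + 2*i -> [29, 31, 33, 35, 37]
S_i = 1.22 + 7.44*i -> [1.22, 8.66, 16.1, 23.54, 30.98]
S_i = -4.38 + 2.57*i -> [-4.38, -1.81, 0.76, 3.33, 5.9]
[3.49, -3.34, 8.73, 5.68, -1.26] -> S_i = Random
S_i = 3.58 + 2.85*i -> [3.58, 6.43, 9.28, 12.13, 14.98]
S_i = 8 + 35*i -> [8, 43, 78, 113, 148]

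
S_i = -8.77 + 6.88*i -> [-8.77, -1.89, 4.99, 11.87, 18.75]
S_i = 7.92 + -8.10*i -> [7.92, -0.18, -8.28, -16.38, -24.48]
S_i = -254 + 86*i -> [-254, -168, -82, 4, 90]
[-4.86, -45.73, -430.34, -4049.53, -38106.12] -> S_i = -4.86*9.41^i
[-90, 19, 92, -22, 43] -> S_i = Random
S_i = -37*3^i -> [-37, -111, -333, -999, -2997]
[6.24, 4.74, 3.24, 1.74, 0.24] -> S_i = 6.24 + -1.50*i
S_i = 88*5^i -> [88, 440, 2200, 11000, 55000]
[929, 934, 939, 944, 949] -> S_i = 929 + 5*i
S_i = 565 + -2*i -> [565, 563, 561, 559, 557]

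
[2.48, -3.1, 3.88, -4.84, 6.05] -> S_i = 2.48*(-1.25)^i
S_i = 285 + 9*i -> [285, 294, 303, 312, 321]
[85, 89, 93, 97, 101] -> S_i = 85 + 4*i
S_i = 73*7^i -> [73, 511, 3577, 25039, 175273]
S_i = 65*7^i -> [65, 455, 3185, 22295, 156065]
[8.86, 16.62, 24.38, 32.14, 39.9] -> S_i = 8.86 + 7.76*i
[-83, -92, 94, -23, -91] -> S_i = Random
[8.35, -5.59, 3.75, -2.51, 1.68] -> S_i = 8.35*(-0.67)^i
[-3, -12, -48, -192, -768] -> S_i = -3*4^i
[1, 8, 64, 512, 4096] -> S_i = 1*8^i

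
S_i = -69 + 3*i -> [-69, -66, -63, -60, -57]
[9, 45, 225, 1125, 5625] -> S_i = 9*5^i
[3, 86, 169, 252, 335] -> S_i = 3 + 83*i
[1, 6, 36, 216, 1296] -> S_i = 1*6^i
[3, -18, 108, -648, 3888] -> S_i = 3*-6^i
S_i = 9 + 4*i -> [9, 13, 17, 21, 25]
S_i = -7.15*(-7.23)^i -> [-7.15, 51.69, -373.75, 2702.22, -19537.06]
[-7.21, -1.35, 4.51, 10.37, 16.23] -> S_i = -7.21 + 5.86*i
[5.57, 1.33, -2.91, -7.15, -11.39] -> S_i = 5.57 + -4.24*i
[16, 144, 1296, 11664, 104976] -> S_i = 16*9^i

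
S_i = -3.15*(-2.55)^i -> [-3.15, 8.03, -20.48, 52.23, -133.19]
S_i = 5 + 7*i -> [5, 12, 19, 26, 33]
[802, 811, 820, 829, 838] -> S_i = 802 + 9*i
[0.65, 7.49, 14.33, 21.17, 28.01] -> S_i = 0.65 + 6.84*i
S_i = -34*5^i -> [-34, -170, -850, -4250, -21250]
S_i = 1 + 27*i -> [1, 28, 55, 82, 109]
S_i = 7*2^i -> [7, 14, 28, 56, 112]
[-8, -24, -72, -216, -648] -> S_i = -8*3^i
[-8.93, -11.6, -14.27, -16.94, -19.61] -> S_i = -8.93 + -2.67*i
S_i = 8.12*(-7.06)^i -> [8.12, -57.33, 404.73, -2857.39, 20173.2]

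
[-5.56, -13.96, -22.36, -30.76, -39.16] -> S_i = -5.56 + -8.40*i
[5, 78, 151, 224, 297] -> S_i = 5 + 73*i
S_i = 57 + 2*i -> [57, 59, 61, 63, 65]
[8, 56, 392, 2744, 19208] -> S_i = 8*7^i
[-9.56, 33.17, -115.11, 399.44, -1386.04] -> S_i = -9.56*(-3.47)^i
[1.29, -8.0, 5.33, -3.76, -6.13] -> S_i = Random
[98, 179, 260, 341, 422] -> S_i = 98 + 81*i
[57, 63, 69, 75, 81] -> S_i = 57 + 6*i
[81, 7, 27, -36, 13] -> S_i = Random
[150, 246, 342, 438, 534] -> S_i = 150 + 96*i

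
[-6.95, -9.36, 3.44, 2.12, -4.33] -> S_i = Random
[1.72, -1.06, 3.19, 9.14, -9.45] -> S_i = Random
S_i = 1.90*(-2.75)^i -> [1.9, -5.22, 14.37, -39.51, 108.66]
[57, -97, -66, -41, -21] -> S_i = Random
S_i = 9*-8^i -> [9, -72, 576, -4608, 36864]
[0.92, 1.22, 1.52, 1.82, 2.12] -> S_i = 0.92 + 0.30*i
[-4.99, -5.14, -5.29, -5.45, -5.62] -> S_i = -4.99*1.03^i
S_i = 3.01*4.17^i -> [3.01, 12.55, 52.34, 218.26, 910.15]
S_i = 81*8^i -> [81, 648, 5184, 41472, 331776]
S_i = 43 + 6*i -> [43, 49, 55, 61, 67]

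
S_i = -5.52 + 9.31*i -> [-5.52, 3.79, 13.1, 22.41, 31.72]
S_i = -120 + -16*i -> [-120, -136, -152, -168, -184]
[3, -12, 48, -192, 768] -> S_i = 3*-4^i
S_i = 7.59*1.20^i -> [7.59, 9.11, 10.93, 13.12, 15.74]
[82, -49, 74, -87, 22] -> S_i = Random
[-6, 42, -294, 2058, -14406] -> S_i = -6*-7^i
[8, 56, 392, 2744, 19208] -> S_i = 8*7^i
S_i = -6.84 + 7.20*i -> [-6.84, 0.36, 7.56, 14.76, 21.96]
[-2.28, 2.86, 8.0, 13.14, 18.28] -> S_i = -2.28 + 5.14*i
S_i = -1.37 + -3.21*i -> [-1.37, -4.58, -7.79, -11.0, -14.21]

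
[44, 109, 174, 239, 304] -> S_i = 44 + 65*i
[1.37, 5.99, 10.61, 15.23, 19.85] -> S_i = 1.37 + 4.62*i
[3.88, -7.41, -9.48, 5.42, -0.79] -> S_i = Random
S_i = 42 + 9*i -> [42, 51, 60, 69, 78]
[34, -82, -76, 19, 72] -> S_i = Random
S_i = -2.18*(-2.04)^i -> [-2.18, 4.45, -9.07, 18.51, -37.76]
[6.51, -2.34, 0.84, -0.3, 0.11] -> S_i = 6.51*(-0.36)^i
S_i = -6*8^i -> [-6, -48, -384, -3072, -24576]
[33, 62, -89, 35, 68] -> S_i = Random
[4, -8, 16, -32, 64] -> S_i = 4*-2^i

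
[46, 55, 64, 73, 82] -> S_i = 46 + 9*i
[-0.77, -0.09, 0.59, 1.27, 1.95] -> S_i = -0.77 + 0.68*i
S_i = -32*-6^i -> [-32, 192, -1152, 6912, -41472]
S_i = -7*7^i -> [-7, -49, -343, -2401, -16807]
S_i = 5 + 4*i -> [5, 9, 13, 17, 21]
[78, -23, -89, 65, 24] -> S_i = Random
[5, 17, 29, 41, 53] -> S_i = 5 + 12*i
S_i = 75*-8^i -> [75, -600, 4800, -38400, 307200]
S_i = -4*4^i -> [-4, -16, -64, -256, -1024]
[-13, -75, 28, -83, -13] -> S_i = Random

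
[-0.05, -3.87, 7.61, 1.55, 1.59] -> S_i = Random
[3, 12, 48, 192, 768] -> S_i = 3*4^i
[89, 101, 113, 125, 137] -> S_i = 89 + 12*i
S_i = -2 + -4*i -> [-2, -6, -10, -14, -18]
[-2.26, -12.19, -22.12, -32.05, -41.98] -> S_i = -2.26 + -9.93*i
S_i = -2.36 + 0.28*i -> [-2.36, -2.08, -1.8, -1.52, -1.24]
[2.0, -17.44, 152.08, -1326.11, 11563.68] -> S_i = 2.00*(-8.72)^i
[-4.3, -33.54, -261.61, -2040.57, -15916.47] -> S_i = -4.30*7.80^i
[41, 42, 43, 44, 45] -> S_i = 41 + 1*i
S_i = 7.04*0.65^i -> [7.04, 4.58, 2.97, 1.93, 1.26]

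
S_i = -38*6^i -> [-38, -228, -1368, -8208, -49248]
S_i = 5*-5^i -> [5, -25, 125, -625, 3125]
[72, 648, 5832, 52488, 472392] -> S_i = 72*9^i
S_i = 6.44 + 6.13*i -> [6.44, 12.57, 18.7, 24.83, 30.96]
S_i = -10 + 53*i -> [-10, 43, 96, 149, 202]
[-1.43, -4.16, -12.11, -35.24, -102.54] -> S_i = -1.43*2.91^i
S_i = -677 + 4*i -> [-677, -673, -669, -665, -661]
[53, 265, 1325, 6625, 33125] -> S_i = 53*5^i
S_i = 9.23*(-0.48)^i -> [9.23, -4.43, 2.13, -1.02, 0.49]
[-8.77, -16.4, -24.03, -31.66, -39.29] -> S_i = -8.77 + -7.63*i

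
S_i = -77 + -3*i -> [-77, -80, -83, -86, -89]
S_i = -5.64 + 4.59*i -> [-5.64, -1.05, 3.54, 8.13, 12.72]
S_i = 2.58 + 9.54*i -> [2.58, 12.12, 21.66, 31.2, 40.74]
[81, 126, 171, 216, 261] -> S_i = 81 + 45*i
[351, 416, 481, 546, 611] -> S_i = 351 + 65*i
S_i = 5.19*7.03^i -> [5.19, 36.49, 256.49, 1803.16, 12676.19]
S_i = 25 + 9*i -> [25, 34, 43, 52, 61]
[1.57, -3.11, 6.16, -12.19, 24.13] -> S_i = 1.57*(-1.98)^i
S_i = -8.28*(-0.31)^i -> [-8.28, 2.57, -0.8, 0.25, -0.08]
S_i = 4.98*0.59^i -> [4.98, 2.94, 1.73, 1.02, 0.6]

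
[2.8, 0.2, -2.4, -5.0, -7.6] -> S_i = 2.80 + -2.60*i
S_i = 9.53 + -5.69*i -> [9.53, 3.84, -1.85, -7.54, -13.23]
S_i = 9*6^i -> [9, 54, 324, 1944, 11664]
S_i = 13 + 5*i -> [13, 18, 23, 28, 33]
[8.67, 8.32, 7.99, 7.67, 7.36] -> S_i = 8.67*0.96^i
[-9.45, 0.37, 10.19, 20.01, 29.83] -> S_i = -9.45 + 9.82*i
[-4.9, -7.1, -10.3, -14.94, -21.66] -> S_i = -4.90*1.45^i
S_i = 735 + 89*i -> [735, 824, 913, 1002, 1091]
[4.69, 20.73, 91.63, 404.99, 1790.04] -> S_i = 4.69*4.42^i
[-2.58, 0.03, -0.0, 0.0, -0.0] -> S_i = -2.58*(-0.01)^i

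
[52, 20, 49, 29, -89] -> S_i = Random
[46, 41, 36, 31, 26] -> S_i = 46 + -5*i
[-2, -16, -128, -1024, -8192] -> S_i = -2*8^i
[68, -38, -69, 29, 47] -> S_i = Random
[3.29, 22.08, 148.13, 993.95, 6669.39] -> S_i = 3.29*6.71^i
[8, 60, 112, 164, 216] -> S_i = 8 + 52*i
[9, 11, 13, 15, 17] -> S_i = 9 + 2*i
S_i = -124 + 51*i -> [-124, -73, -22, 29, 80]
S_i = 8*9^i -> [8, 72, 648, 5832, 52488]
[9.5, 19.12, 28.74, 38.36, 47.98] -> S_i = 9.50 + 9.62*i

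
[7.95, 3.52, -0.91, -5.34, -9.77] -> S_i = 7.95 + -4.43*i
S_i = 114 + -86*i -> [114, 28, -58, -144, -230]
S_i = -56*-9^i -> [-56, 504, -4536, 40824, -367416]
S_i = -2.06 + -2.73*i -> [-2.06, -4.79, -7.52, -10.25, -12.98]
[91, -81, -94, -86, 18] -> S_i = Random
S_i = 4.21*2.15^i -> [4.21, 9.05, 19.46, 41.84, 89.96]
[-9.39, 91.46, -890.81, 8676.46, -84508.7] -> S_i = -9.39*(-9.74)^i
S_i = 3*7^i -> [3, 21, 147, 1029, 7203]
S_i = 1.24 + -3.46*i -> [1.24, -2.22, -5.68, -9.14, -12.6]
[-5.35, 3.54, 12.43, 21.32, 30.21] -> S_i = -5.35 + 8.89*i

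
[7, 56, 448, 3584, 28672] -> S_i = 7*8^i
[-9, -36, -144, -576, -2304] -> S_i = -9*4^i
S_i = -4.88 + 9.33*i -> [-4.88, 4.45, 13.78, 23.11, 32.44]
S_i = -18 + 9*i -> [-18, -9, 0, 9, 18]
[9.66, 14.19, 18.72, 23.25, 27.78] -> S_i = 9.66 + 4.53*i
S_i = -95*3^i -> [-95, -285, -855, -2565, -7695]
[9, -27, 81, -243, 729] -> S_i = 9*-3^i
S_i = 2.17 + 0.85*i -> [2.17, 3.02, 3.87, 4.72, 5.57]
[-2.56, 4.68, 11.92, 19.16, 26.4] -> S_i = -2.56 + 7.24*i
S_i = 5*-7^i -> [5, -35, 245, -1715, 12005]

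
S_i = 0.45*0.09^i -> [0.45, 0.04, 0.0, 0.0, 0.0]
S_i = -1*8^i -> [-1, -8, -64, -512, -4096]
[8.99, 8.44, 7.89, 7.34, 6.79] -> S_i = 8.99 + -0.55*i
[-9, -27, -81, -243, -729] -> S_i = -9*3^i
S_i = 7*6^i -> [7, 42, 252, 1512, 9072]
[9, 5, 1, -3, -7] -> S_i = 9 + -4*i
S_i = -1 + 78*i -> [-1, 77, 155, 233, 311]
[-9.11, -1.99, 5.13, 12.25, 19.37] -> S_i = -9.11 + 7.12*i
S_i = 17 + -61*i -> [17, -44, -105, -166, -227]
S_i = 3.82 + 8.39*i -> [3.82, 12.21, 20.6, 28.99, 37.38]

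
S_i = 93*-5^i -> [93, -465, 2325, -11625, 58125]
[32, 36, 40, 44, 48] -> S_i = 32 + 4*i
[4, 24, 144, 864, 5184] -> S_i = 4*6^i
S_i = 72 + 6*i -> [72, 78, 84, 90, 96]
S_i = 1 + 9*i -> [1, 10, 19, 28, 37]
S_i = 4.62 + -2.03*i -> [4.62, 2.59, 0.56, -1.47, -3.5]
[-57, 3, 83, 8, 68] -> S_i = Random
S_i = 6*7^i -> [6, 42, 294, 2058, 14406]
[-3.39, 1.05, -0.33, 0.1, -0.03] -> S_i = -3.39*(-0.31)^i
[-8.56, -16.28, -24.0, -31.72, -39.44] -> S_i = -8.56 + -7.72*i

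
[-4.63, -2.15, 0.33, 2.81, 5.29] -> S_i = -4.63 + 2.48*i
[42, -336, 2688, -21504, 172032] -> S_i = 42*-8^i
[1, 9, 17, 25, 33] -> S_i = 1 + 8*i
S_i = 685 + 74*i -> [685, 759, 833, 907, 981]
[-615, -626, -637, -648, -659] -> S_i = -615 + -11*i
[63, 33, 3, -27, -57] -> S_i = 63 + -30*i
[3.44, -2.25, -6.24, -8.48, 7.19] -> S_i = Random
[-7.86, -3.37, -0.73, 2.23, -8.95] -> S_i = Random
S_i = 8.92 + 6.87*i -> [8.92, 15.79, 22.66, 29.53, 36.4]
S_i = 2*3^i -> [2, 6, 18, 54, 162]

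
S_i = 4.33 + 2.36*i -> [4.33, 6.69, 9.05, 11.41, 13.77]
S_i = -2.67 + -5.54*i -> [-2.67, -8.21, -13.75, -19.29, -24.83]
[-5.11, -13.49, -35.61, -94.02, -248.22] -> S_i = -5.11*2.64^i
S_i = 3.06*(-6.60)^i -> [3.06, -20.2, 133.29, -879.74, 5806.27]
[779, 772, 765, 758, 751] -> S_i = 779 + -7*i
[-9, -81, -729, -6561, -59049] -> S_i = -9*9^i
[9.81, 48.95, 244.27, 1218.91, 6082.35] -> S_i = 9.81*4.99^i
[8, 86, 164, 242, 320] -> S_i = 8 + 78*i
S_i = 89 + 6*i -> [89, 95, 101, 107, 113]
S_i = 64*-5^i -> [64, -320, 1600, -8000, 40000]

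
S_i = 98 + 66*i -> [98, 164, 230, 296, 362]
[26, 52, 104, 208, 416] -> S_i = 26*2^i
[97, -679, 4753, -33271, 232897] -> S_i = 97*-7^i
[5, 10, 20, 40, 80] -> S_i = 5*2^i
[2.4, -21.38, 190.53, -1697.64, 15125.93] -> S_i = 2.40*(-8.91)^i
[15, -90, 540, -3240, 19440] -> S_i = 15*-6^i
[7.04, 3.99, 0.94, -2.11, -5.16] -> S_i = 7.04 + -3.05*i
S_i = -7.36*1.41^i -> [-7.36, -10.38, -14.63, -20.63, -29.09]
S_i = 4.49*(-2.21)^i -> [4.49, -9.92, 21.93, -48.46, 107.11]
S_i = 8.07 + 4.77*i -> [8.07, 12.84, 17.61, 22.38, 27.15]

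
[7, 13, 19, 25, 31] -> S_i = 7 + 6*i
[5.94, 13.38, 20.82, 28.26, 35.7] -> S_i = 5.94 + 7.44*i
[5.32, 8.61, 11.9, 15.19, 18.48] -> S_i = 5.32 + 3.29*i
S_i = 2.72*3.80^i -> [2.72, 10.34, 39.28, 149.25, 567.16]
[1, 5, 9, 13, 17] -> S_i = 1 + 4*i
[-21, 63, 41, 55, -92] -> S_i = Random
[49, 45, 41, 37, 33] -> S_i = 49 + -4*i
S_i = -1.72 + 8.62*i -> [-1.72, 6.9, 15.52, 24.14, 32.76]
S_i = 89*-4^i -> [89, -356, 1424, -5696, 22784]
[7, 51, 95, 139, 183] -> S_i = 7 + 44*i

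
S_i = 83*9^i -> [83, 747, 6723, 60507, 544563]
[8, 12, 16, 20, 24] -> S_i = 8 + 4*i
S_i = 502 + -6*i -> [502, 496, 490, 484, 478]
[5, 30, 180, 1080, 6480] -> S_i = 5*6^i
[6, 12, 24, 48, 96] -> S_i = 6*2^i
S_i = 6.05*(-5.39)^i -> [6.05, -32.61, 175.77, -947.37, 5106.35]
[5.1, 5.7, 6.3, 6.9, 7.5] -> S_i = 5.10 + 0.60*i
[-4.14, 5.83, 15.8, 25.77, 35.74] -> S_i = -4.14 + 9.97*i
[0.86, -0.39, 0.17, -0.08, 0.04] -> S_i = 0.86*(-0.45)^i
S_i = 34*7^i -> [34, 238, 1666, 11662, 81634]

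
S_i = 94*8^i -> [94, 752, 6016, 48128, 385024]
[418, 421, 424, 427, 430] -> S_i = 418 + 3*i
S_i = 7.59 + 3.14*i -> [7.59, 10.73, 13.87, 17.01, 20.15]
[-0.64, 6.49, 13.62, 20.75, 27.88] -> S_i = -0.64 + 7.13*i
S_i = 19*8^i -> [19, 152, 1216, 9728, 77824]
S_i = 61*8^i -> [61, 488, 3904, 31232, 249856]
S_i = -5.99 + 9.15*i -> [-5.99, 3.16, 12.31, 21.46, 30.61]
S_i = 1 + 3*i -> [1, 4, 7, 10, 13]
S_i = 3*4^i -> [3, 12, 48, 192, 768]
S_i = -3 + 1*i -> [-3, -2, -1, 0, 1]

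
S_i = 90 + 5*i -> [90, 95, 100, 105, 110]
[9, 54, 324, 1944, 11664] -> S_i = 9*6^i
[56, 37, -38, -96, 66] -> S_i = Random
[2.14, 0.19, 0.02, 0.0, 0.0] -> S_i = 2.14*0.09^i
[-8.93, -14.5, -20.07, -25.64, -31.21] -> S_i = -8.93 + -5.57*i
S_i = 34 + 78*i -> [34, 112, 190, 268, 346]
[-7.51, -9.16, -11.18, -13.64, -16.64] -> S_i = -7.51*1.22^i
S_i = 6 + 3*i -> [6, 9, 12, 15, 18]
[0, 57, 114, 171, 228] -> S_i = 0 + 57*i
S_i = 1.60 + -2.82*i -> [1.6, -1.22, -4.04, -6.86, -9.68]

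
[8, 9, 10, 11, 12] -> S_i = 8 + 1*i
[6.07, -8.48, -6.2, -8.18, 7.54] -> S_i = Random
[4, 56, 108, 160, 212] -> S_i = 4 + 52*i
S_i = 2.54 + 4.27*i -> [2.54, 6.81, 11.08, 15.35, 19.62]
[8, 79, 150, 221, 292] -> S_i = 8 + 71*i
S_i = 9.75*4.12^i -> [9.75, 40.17, 165.5, 681.86, 2809.27]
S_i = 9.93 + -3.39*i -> [9.93, 6.54, 3.15, -0.24, -3.63]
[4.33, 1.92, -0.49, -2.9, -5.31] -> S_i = 4.33 + -2.41*i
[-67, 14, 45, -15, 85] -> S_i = Random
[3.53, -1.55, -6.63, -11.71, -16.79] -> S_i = 3.53 + -5.08*i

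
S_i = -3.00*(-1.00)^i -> [-3.0, 3.0, -3.0, 3.0, -3.0]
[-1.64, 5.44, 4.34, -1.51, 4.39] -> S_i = Random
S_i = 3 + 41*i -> [3, 44, 85, 126, 167]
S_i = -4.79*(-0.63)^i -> [-4.79, 3.02, -1.9, 1.2, -0.75]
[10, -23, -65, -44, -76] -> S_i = Random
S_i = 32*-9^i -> [32, -288, 2592, -23328, 209952]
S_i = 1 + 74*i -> [1, 75, 149, 223, 297]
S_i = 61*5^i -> [61, 305, 1525, 7625, 38125]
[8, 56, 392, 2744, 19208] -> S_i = 8*7^i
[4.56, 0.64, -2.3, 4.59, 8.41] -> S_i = Random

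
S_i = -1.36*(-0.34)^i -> [-1.36, 0.46, -0.16, 0.05, -0.02]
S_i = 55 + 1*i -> [55, 56, 57, 58, 59]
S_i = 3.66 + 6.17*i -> [3.66, 9.83, 16.0, 22.17, 28.34]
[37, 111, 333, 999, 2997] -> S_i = 37*3^i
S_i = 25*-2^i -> [25, -50, 100, -200, 400]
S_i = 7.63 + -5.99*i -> [7.63, 1.64, -4.35, -10.34, -16.33]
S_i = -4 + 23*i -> [-4, 19, 42, 65, 88]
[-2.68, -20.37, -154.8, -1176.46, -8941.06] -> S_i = -2.68*7.60^i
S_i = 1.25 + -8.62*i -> [1.25, -7.37, -15.99, -24.61, -33.23]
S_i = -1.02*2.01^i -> [-1.02, -2.05, -4.12, -8.28, -16.65]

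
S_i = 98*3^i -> [98, 294, 882, 2646, 7938]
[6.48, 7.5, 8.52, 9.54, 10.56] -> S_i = 6.48 + 1.02*i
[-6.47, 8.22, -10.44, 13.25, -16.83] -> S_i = -6.47*(-1.27)^i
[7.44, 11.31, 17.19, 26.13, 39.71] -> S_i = 7.44*1.52^i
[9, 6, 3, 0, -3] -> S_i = 9 + -3*i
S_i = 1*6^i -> [1, 6, 36, 216, 1296]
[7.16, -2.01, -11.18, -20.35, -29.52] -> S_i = 7.16 + -9.17*i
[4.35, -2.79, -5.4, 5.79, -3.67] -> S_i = Random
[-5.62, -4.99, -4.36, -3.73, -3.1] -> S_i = -5.62 + 0.63*i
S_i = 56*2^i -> [56, 112, 224, 448, 896]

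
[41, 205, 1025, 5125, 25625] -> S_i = 41*5^i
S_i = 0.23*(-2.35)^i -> [0.23, -0.54, 1.27, -2.98, 7.01]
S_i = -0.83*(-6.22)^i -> [-0.83, 5.16, -32.11, 199.73, -1242.34]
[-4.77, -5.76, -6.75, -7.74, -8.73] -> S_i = -4.77 + -0.99*i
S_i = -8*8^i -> [-8, -64, -512, -4096, -32768]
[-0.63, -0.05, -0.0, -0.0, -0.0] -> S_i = -0.63*0.08^i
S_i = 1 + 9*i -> [1, 10, 19, 28, 37]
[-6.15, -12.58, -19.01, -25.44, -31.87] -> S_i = -6.15 + -6.43*i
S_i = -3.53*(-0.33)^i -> [-3.53, 1.16, -0.38, 0.13, -0.04]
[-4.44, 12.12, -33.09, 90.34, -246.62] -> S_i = -4.44*(-2.73)^i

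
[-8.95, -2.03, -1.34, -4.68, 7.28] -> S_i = Random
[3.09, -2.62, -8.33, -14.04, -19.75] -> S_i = 3.09 + -5.71*i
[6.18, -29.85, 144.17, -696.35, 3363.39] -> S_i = 6.18*(-4.83)^i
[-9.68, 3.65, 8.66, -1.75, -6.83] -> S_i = Random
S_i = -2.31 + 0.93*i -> [-2.31, -1.38, -0.45, 0.48, 1.41]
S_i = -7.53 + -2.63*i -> [-7.53, -10.16, -12.79, -15.42, -18.05]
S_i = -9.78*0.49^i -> [-9.78, -4.79, -2.35, -1.15, -0.56]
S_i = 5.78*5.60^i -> [5.78, 32.37, 181.26, 1015.06, 5684.34]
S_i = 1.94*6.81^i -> [1.94, 13.21, 89.97, 612.69, 4172.44]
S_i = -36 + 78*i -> [-36, 42, 120, 198, 276]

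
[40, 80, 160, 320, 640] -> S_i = 40*2^i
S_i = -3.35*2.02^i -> [-3.35, -6.77, -13.67, -27.61, -55.78]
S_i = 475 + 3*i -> [475, 478, 481, 484, 487]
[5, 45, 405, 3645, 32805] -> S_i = 5*9^i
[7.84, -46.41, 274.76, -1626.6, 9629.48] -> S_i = 7.84*(-5.92)^i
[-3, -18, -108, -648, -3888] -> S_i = -3*6^i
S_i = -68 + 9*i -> [-68, -59, -50, -41, -32]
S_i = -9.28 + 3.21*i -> [-9.28, -6.07, -2.86, 0.35, 3.56]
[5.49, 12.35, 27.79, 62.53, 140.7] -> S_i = 5.49*2.25^i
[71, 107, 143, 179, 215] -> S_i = 71 + 36*i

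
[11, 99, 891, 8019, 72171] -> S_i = 11*9^i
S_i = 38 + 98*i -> [38, 136, 234, 332, 430]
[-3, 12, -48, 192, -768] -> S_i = -3*-4^i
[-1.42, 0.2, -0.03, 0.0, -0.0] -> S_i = -1.42*(-0.14)^i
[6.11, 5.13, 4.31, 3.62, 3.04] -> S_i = 6.11*0.84^i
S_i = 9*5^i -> [9, 45, 225, 1125, 5625]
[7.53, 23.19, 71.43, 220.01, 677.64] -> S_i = 7.53*3.08^i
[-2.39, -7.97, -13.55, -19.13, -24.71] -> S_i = -2.39 + -5.58*i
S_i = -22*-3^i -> [-22, 66, -198, 594, -1782]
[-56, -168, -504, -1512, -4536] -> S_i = -56*3^i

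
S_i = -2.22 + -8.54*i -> [-2.22, -10.76, -19.3, -27.84, -36.38]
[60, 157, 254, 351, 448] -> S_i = 60 + 97*i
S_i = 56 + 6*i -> [56, 62, 68, 74, 80]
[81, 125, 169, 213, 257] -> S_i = 81 + 44*i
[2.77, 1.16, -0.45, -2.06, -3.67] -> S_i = 2.77 + -1.61*i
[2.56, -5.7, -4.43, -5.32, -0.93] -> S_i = Random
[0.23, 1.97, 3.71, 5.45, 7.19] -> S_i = 0.23 + 1.74*i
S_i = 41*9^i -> [41, 369, 3321, 29889, 269001]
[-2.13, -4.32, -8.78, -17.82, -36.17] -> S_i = -2.13*2.03^i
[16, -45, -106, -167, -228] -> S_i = 16 + -61*i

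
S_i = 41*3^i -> [41, 123, 369, 1107, 3321]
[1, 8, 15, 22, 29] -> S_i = 1 + 7*i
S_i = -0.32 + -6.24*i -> [-0.32, -6.56, -12.8, -19.04, -25.28]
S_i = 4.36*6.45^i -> [4.36, 28.12, 181.39, 1169.95, 7546.15]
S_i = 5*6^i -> [5, 30, 180, 1080, 6480]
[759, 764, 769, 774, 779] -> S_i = 759 + 5*i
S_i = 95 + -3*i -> [95, 92, 89, 86, 83]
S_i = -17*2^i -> [-17, -34, -68, -136, -272]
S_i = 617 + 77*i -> [617, 694, 771, 848, 925]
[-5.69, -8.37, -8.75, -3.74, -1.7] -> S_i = Random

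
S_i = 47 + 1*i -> [47, 48, 49, 50, 51]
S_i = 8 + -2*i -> [8, 6, 4, 2, 0]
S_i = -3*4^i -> [-3, -12, -48, -192, -768]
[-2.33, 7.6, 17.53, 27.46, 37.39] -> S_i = -2.33 + 9.93*i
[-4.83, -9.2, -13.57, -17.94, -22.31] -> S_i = -4.83 + -4.37*i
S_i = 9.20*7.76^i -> [9.2, 71.39, 554.0, 4299.05, 33360.67]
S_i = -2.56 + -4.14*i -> [-2.56, -6.7, -10.84, -14.98, -19.12]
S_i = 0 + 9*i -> [0, 9, 18, 27, 36]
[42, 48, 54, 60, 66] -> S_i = 42 + 6*i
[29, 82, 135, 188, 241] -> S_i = 29 + 53*i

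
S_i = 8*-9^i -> [8, -72, 648, -5832, 52488]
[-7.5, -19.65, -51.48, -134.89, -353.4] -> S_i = -7.50*2.62^i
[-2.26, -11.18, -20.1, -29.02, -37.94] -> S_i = -2.26 + -8.92*i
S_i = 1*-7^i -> [1, -7, 49, -343, 2401]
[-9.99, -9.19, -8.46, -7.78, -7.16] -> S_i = -9.99*0.92^i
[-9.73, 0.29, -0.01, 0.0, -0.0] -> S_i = -9.73*(-0.03)^i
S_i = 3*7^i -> [3, 21, 147, 1029, 7203]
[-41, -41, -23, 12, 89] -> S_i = Random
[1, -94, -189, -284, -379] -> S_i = 1 + -95*i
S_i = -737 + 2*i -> [-737, -735, -733, -731, -729]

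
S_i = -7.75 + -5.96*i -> [-7.75, -13.71, -19.67, -25.63, -31.59]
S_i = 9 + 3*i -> [9, 12, 15, 18, 21]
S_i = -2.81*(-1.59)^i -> [-2.81, 4.47, -7.1, 11.3, -17.96]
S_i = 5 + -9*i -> [5, -4, -13, -22, -31]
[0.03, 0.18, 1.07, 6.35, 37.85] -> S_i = 0.03*5.96^i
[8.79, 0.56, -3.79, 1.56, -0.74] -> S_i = Random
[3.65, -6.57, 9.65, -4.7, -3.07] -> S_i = Random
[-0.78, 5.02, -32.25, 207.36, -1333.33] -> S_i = -0.78*(-6.43)^i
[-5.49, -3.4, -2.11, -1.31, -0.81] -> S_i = -5.49*0.62^i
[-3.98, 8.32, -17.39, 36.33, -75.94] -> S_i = -3.98*(-2.09)^i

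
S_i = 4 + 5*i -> [4, 9, 14, 19, 24]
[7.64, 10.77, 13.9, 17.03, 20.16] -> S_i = 7.64 + 3.13*i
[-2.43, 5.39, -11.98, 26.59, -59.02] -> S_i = -2.43*(-2.22)^i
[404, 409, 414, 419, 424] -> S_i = 404 + 5*i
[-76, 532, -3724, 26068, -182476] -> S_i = -76*-7^i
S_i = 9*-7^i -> [9, -63, 441, -3087, 21609]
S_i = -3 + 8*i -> [-3, 5, 13, 21, 29]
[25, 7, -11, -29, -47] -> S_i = 25 + -18*i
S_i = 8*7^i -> [8, 56, 392, 2744, 19208]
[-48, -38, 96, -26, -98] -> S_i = Random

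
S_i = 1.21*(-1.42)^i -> [1.21, -1.72, 2.44, -3.46, 4.92]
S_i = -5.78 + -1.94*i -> [-5.78, -7.72, -9.66, -11.6, -13.54]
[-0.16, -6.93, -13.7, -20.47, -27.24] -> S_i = -0.16 + -6.77*i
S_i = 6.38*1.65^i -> [6.38, 10.53, 17.37, 28.66, 47.29]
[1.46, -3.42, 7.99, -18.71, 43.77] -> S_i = 1.46*(-2.34)^i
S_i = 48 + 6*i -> [48, 54, 60, 66, 72]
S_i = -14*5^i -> [-14, -70, -350, -1750, -8750]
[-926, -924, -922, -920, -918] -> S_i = -926 + 2*i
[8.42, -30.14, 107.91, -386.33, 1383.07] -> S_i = 8.42*(-3.58)^i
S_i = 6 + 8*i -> [6, 14, 22, 30, 38]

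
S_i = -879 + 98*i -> [-879, -781, -683, -585, -487]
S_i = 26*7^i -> [26, 182, 1274, 8918, 62426]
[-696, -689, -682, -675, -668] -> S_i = -696 + 7*i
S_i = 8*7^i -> [8, 56, 392, 2744, 19208]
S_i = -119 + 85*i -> [-119, -34, 51, 136, 221]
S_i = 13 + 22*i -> [13, 35, 57, 79, 101]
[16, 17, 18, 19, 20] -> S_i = 16 + 1*i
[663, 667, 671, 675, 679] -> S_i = 663 + 4*i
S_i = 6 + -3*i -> [6, 3, 0, -3, -6]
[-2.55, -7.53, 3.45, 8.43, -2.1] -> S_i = Random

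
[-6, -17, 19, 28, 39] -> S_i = Random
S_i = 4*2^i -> [4, 8, 16, 32, 64]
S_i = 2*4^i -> [2, 8, 32, 128, 512]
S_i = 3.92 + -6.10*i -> [3.92, -2.18, -8.28, -14.38, -20.48]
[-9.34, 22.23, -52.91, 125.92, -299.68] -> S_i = -9.34*(-2.38)^i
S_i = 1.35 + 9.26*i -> [1.35, 10.61, 19.87, 29.13, 38.39]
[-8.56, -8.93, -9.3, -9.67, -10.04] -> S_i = -8.56 + -0.37*i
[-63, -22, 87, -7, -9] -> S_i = Random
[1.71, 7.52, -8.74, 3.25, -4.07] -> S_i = Random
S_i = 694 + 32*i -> [694, 726, 758, 790, 822]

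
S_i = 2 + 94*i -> [2, 96, 190, 284, 378]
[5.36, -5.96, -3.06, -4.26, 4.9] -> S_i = Random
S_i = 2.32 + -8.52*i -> [2.32, -6.2, -14.72, -23.24, -31.76]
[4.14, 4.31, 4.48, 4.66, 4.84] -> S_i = 4.14*1.04^i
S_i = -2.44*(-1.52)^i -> [-2.44, 3.71, -5.64, 8.57, -13.02]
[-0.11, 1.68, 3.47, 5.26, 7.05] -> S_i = -0.11 + 1.79*i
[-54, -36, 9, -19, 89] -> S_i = Random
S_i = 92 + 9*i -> [92, 101, 110, 119, 128]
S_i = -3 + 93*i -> [-3, 90, 183, 276, 369]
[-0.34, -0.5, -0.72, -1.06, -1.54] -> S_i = -0.34*1.46^i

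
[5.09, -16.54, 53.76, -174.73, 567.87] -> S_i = 5.09*(-3.25)^i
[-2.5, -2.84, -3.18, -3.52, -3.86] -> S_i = -2.50 + -0.34*i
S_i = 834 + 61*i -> [834, 895, 956, 1017, 1078]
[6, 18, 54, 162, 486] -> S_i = 6*3^i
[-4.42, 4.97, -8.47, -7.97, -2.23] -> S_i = Random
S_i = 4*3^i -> [4, 12, 36, 108, 324]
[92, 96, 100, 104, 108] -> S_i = 92 + 4*i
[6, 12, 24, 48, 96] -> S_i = 6*2^i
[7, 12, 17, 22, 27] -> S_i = 7 + 5*i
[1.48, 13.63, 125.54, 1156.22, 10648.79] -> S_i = 1.48*9.21^i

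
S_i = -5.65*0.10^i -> [-5.65, -0.57, -0.06, -0.01, -0.0]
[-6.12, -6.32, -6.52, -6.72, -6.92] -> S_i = -6.12 + -0.20*i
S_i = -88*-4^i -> [-88, 352, -1408, 5632, -22528]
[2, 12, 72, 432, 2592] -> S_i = 2*6^i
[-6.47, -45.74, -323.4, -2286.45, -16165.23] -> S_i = -6.47*7.07^i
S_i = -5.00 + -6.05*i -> [-5.0, -11.05, -17.1, -23.15, -29.2]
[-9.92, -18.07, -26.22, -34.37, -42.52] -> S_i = -9.92 + -8.15*i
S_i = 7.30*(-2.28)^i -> [7.3, -16.64, 37.95, -86.52, 197.27]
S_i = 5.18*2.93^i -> [5.18, 15.18, 44.47, 130.3, 381.77]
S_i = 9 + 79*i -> [9, 88, 167, 246, 325]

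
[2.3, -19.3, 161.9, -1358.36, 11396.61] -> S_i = 2.30*(-8.39)^i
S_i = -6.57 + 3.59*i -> [-6.57, -2.98, 0.61, 4.2, 7.79]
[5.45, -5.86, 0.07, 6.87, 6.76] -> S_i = Random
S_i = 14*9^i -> [14, 126, 1134, 10206, 91854]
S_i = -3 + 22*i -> [-3, 19, 41, 63, 85]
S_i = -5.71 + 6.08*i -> [-5.71, 0.37, 6.45, 12.53, 18.61]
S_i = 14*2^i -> [14, 28, 56, 112, 224]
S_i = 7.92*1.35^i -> [7.92, 10.69, 14.43, 19.49, 26.31]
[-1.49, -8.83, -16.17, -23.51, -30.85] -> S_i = -1.49 + -7.34*i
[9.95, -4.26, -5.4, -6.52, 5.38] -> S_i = Random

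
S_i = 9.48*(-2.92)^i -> [9.48, -27.68, 80.83, -236.02, 689.19]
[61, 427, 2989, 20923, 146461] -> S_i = 61*7^i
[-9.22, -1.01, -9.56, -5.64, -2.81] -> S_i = Random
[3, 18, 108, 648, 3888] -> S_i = 3*6^i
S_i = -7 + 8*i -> [-7, 1, 9, 17, 25]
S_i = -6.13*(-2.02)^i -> [-6.13, 12.38, -25.01, 50.53, -102.06]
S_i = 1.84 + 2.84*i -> [1.84, 4.68, 7.52, 10.36, 13.2]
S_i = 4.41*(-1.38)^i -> [4.41, -6.09, 8.4, -11.59, 15.99]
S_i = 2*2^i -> [2, 4, 8, 16, 32]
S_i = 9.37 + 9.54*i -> [9.37, 18.91, 28.45, 37.99, 47.53]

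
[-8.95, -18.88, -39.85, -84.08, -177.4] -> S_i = -8.95*2.11^i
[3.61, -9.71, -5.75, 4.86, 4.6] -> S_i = Random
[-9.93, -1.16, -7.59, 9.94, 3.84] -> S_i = Random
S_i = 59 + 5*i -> [59, 64, 69, 74, 79]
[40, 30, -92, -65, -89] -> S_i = Random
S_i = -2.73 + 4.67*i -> [-2.73, 1.94, 6.61, 11.28, 15.95]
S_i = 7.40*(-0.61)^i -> [7.4, -4.51, 2.75, -1.68, 1.02]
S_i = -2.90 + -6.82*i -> [-2.9, -9.72, -16.54, -23.36, -30.18]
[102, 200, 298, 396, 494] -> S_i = 102 + 98*i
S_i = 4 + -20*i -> [4, -16, -36, -56, -76]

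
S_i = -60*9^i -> [-60, -540, -4860, -43740, -393660]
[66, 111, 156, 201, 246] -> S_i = 66 + 45*i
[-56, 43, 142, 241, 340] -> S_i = -56 + 99*i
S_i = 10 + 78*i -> [10, 88, 166, 244, 322]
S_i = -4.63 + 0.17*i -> [-4.63, -4.46, -4.29, -4.12, -3.95]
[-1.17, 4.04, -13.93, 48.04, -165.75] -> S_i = -1.17*(-3.45)^i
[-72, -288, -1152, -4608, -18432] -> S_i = -72*4^i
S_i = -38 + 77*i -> [-38, 39, 116, 193, 270]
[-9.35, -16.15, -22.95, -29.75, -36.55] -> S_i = -9.35 + -6.80*i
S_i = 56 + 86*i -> [56, 142, 228, 314, 400]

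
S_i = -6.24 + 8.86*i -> [-6.24, 2.62, 11.48, 20.34, 29.2]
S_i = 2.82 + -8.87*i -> [2.82, -6.05, -14.92, -23.79, -32.66]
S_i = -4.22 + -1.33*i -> [-4.22, -5.55, -6.88, -8.21, -9.54]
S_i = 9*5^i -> [9, 45, 225, 1125, 5625]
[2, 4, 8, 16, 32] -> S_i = 2*2^i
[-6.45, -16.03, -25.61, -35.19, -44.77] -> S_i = -6.45 + -9.58*i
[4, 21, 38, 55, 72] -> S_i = 4 + 17*i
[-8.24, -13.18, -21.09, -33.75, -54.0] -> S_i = -8.24*1.60^i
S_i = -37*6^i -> [-37, -222, -1332, -7992, -47952]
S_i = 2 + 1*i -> [2, 3, 4, 5, 6]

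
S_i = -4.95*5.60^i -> [-4.95, -27.72, -155.23, -869.3, -4868.08]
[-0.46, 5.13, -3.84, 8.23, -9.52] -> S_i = Random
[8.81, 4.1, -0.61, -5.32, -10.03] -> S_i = 8.81 + -4.71*i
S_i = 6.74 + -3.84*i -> [6.74, 2.9, -0.94, -4.78, -8.62]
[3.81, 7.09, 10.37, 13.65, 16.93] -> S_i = 3.81 + 3.28*i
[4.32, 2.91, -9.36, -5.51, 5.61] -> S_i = Random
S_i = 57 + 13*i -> [57, 70, 83, 96, 109]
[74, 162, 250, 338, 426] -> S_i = 74 + 88*i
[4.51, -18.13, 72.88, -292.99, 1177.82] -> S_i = 4.51*(-4.02)^i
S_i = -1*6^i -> [-1, -6, -36, -216, -1296]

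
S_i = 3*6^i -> [3, 18, 108, 648, 3888]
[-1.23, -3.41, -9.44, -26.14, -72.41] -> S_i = -1.23*2.77^i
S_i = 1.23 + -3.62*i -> [1.23, -2.39, -6.01, -9.63, -13.25]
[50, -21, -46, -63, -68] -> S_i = Random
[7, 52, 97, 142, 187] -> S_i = 7 + 45*i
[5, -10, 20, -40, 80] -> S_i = 5*-2^i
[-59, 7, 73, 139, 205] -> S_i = -59 + 66*i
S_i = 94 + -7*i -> [94, 87, 80, 73, 66]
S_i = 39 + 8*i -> [39, 47, 55, 63, 71]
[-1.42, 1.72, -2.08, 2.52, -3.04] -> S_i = -1.42*(-1.21)^i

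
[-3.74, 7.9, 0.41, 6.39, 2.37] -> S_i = Random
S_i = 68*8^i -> [68, 544, 4352, 34816, 278528]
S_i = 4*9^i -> [4, 36, 324, 2916, 26244]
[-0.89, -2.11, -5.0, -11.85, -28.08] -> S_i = -0.89*2.37^i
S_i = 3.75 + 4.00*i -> [3.75, 7.75, 11.75, 15.75, 19.75]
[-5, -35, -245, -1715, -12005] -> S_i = -5*7^i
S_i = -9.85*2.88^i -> [-9.85, -28.37, -81.7, -235.3, -677.65]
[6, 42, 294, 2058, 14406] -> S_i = 6*7^i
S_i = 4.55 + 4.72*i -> [4.55, 9.27, 13.99, 18.71, 23.43]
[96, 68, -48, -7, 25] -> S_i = Random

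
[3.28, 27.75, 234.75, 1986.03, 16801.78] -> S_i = 3.28*8.46^i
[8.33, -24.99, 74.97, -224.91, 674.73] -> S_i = 8.33*(-3.00)^i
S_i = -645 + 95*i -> [-645, -550, -455, -360, -265]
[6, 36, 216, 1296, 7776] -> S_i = 6*6^i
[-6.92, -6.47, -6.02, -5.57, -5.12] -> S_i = -6.92 + 0.45*i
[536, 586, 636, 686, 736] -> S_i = 536 + 50*i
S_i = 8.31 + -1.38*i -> [8.31, 6.93, 5.55, 4.17, 2.79]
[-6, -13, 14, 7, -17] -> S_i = Random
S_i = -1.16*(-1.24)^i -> [-1.16, 1.44, -1.78, 2.21, -2.74]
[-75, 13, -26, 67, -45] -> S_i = Random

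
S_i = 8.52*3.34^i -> [8.52, 28.46, 95.05, 317.45, 1060.29]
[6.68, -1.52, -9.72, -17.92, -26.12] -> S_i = 6.68 + -8.20*i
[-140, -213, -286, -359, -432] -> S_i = -140 + -73*i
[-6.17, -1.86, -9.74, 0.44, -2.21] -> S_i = Random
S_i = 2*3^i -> [2, 6, 18, 54, 162]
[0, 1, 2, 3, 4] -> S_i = 0 + 1*i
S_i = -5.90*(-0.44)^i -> [-5.9, 2.6, -1.14, 0.5, -0.22]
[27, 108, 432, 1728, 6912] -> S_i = 27*4^i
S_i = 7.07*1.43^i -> [7.07, 10.11, 14.46, 20.67, 29.56]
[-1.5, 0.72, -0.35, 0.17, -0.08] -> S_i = -1.50*(-0.48)^i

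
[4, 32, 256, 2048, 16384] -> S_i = 4*8^i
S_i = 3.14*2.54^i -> [3.14, 7.98, 20.26, 51.46, 130.7]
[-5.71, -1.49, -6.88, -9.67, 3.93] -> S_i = Random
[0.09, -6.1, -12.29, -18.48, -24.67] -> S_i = 0.09 + -6.19*i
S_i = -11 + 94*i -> [-11, 83, 177, 271, 365]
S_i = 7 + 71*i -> [7, 78, 149, 220, 291]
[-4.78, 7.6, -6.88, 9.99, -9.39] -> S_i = Random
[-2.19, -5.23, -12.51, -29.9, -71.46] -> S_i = -2.19*2.39^i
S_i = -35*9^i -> [-35, -315, -2835, -25515, -229635]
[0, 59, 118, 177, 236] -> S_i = 0 + 59*i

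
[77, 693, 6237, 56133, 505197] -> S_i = 77*9^i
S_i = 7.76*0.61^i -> [7.76, 4.73, 2.89, 1.76, 1.07]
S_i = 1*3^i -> [1, 3, 9, 27, 81]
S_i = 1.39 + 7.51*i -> [1.39, 8.9, 16.41, 23.92, 31.43]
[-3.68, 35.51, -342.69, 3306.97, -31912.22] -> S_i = -3.68*(-9.65)^i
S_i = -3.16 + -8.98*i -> [-3.16, -12.14, -21.12, -30.1, -39.08]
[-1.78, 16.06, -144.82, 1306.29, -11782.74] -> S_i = -1.78*(-9.02)^i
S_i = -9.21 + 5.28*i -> [-9.21, -3.93, 1.35, 6.63, 11.91]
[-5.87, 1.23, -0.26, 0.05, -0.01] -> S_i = -5.87*(-0.21)^i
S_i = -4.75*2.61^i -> [-4.75, -12.4, -32.36, -84.45, -220.42]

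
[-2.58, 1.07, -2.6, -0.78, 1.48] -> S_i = Random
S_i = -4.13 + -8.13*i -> [-4.13, -12.26, -20.39, -28.52, -36.65]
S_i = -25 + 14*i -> [-25, -11, 3, 17, 31]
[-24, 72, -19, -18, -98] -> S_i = Random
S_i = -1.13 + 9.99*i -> [-1.13, 8.86, 18.85, 28.84, 38.83]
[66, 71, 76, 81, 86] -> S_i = 66 + 5*i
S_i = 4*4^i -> [4, 16, 64, 256, 1024]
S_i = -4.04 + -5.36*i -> [-4.04, -9.4, -14.76, -20.12, -25.48]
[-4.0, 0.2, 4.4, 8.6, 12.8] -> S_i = -4.00 + 4.20*i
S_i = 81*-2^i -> [81, -162, 324, -648, 1296]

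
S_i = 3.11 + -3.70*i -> [3.11, -0.59, -4.29, -7.99, -11.69]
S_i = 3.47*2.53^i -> [3.47, 8.78, 22.21, 56.19, 142.17]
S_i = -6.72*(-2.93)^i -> [-6.72, 19.69, -57.69, 169.03, -495.27]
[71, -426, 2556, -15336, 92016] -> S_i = 71*-6^i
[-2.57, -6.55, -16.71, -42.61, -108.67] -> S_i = -2.57*2.55^i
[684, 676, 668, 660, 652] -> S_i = 684 + -8*i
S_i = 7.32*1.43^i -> [7.32, 10.47, 14.97, 21.41, 30.61]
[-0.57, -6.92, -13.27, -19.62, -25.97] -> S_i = -0.57 + -6.35*i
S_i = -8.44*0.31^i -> [-8.44, -2.62, -0.81, -0.25, -0.08]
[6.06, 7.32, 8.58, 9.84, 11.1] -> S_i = 6.06 + 1.26*i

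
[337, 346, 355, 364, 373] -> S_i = 337 + 9*i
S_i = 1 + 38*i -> [1, 39, 77, 115, 153]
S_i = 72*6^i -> [72, 432, 2592, 15552, 93312]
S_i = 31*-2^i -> [31, -62, 124, -248, 496]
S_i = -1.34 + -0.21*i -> [-1.34, -1.55, -1.76, -1.97, -2.18]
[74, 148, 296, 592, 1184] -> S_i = 74*2^i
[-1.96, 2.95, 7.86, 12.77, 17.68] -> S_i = -1.96 + 4.91*i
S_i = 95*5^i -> [95, 475, 2375, 11875, 59375]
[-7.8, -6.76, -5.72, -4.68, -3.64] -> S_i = -7.80 + 1.04*i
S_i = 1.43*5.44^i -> [1.43, 7.78, 42.32, 230.21, 1252.37]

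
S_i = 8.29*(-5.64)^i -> [8.29, -46.76, 263.7, -1487.28, 8388.24]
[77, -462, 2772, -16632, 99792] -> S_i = 77*-6^i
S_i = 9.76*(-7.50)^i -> [9.76, -73.2, 549.0, -4117.5, 30881.25]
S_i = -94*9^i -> [-94, -846, -7614, -68526, -616734]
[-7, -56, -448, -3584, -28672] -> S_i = -7*8^i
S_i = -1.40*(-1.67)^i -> [-1.4, 2.34, -3.9, 6.52, -10.89]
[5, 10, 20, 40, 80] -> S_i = 5*2^i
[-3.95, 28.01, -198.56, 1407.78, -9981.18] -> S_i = -3.95*(-7.09)^i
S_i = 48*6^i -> [48, 288, 1728, 10368, 62208]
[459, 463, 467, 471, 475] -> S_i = 459 + 4*i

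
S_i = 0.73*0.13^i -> [0.73, 0.09, 0.01, 0.0, 0.0]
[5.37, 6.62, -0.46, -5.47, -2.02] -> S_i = Random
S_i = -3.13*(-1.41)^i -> [-3.13, 4.41, -6.22, 8.77, -12.37]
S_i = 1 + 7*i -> [1, 8, 15, 22, 29]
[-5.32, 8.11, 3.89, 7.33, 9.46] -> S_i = Random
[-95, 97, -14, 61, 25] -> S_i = Random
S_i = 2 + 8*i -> [2, 10, 18, 26, 34]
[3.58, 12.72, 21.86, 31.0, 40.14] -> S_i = 3.58 + 9.14*i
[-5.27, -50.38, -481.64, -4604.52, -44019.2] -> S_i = -5.27*9.56^i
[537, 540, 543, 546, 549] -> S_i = 537 + 3*i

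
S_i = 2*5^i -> [2, 10, 50, 250, 1250]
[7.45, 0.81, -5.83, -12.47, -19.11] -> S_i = 7.45 + -6.64*i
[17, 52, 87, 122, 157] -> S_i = 17 + 35*i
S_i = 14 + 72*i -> [14, 86, 158, 230, 302]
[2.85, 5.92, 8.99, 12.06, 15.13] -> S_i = 2.85 + 3.07*i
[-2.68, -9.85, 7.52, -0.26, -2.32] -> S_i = Random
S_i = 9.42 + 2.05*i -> [9.42, 11.47, 13.52, 15.57, 17.62]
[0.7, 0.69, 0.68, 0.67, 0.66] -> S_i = 0.70 + -0.01*i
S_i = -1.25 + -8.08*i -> [-1.25, -9.33, -17.41, -25.49, -33.57]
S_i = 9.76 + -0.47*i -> [9.76, 9.29, 8.82, 8.35, 7.88]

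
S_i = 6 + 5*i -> [6, 11, 16, 21, 26]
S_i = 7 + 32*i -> [7, 39, 71, 103, 135]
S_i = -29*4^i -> [-29, -116, -464, -1856, -7424]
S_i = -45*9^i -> [-45, -405, -3645, -32805, -295245]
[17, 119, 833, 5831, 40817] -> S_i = 17*7^i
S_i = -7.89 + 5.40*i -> [-7.89, -2.49, 2.91, 8.31, 13.71]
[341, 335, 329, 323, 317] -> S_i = 341 + -6*i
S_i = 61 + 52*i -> [61, 113, 165, 217, 269]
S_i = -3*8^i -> [-3, -24, -192, -1536, -12288]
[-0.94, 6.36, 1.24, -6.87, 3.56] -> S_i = Random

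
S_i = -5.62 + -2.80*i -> [-5.62, -8.42, -11.22, -14.02, -16.82]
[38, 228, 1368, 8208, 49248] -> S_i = 38*6^i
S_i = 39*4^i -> [39, 156, 624, 2496, 9984]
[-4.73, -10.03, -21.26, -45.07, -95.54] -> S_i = -4.73*2.12^i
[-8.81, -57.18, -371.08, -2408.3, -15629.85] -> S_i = -8.81*6.49^i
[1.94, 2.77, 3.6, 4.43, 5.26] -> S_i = 1.94 + 0.83*i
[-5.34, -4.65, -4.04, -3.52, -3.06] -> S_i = -5.34*0.87^i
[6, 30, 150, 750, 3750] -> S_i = 6*5^i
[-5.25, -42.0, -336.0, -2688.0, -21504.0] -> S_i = -5.25*8.00^i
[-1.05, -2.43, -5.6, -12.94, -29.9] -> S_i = -1.05*2.31^i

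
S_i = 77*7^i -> [77, 539, 3773, 26411, 184877]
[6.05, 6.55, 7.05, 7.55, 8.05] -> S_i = 6.05 + 0.50*i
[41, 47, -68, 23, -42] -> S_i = Random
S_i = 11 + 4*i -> [11, 15, 19, 23, 27]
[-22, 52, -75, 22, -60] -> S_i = Random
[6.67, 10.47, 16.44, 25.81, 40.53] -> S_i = 6.67*1.57^i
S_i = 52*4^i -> [52, 208, 832, 3328, 13312]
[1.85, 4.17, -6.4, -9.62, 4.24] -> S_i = Random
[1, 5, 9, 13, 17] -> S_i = 1 + 4*i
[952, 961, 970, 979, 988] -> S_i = 952 + 9*i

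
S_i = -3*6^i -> [-3, -18, -108, -648, -3888]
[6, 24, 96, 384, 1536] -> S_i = 6*4^i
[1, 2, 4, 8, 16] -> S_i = 1*2^i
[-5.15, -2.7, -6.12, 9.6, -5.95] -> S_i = Random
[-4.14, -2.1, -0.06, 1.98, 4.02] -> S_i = -4.14 + 2.04*i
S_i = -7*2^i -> [-7, -14, -28, -56, -112]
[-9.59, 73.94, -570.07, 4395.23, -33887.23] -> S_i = -9.59*(-7.71)^i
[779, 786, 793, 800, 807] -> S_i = 779 + 7*i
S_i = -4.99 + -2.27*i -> [-4.99, -7.26, -9.53, -11.8, -14.07]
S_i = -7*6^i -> [-7, -42, -252, -1512, -9072]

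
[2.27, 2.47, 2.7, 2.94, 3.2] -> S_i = 2.27*1.09^i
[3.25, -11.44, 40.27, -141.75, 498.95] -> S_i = 3.25*(-3.52)^i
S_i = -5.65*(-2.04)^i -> [-5.65, 11.53, -23.51, 47.97, -97.85]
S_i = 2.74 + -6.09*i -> [2.74, -3.35, -9.44, -15.53, -21.62]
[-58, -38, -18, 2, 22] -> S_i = -58 + 20*i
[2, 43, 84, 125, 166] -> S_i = 2 + 41*i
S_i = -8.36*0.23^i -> [-8.36, -1.92, -0.44, -0.1, -0.02]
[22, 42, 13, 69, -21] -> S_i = Random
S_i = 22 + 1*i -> [22, 23, 24, 25, 26]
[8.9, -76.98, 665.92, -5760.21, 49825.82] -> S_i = 8.90*(-8.65)^i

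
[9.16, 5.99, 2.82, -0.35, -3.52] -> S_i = 9.16 + -3.17*i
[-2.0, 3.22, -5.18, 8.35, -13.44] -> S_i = -2.00*(-1.61)^i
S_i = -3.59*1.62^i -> [-3.59, -5.82, -9.42, -15.26, -24.73]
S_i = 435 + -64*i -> [435, 371, 307, 243, 179]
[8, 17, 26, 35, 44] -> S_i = 8 + 9*i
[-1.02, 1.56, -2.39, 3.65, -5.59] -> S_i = -1.02*(-1.53)^i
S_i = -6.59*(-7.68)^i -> [-6.59, 50.61, -388.69, 2985.17, -22926.11]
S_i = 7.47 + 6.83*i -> [7.47, 14.3, 21.13, 27.96, 34.79]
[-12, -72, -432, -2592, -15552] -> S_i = -12*6^i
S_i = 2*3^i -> [2, 6, 18, 54, 162]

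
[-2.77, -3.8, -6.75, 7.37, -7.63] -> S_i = Random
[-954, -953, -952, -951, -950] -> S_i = -954 + 1*i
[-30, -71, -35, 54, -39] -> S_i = Random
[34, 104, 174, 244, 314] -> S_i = 34 + 70*i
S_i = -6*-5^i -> [-6, 30, -150, 750, -3750]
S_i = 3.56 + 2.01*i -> [3.56, 5.57, 7.58, 9.59, 11.6]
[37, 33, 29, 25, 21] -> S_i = 37 + -4*i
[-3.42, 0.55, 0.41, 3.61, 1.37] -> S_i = Random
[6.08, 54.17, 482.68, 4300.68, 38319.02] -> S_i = 6.08*8.91^i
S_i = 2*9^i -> [2, 18, 162, 1458, 13122]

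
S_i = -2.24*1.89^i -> [-2.24, -4.23, -8.0, -15.12, -28.58]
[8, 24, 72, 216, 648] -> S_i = 8*3^i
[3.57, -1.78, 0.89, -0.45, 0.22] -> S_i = 3.57*(-0.50)^i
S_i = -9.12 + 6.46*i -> [-9.12, -2.66, 3.8, 10.26, 16.72]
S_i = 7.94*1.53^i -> [7.94, 12.15, 18.59, 28.44, 43.51]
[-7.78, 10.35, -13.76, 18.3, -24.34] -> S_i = -7.78*(-1.33)^i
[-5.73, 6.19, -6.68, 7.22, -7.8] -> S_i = -5.73*(-1.08)^i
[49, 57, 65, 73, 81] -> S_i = 49 + 8*i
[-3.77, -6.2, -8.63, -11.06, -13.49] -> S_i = -3.77 + -2.43*i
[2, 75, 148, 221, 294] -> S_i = 2 + 73*i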